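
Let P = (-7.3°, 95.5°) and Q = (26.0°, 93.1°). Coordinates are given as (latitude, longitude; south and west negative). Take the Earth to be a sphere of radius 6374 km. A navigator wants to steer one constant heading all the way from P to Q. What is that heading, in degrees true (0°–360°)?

Δψ = ln[tan(π/4+φ₂/2)/tan(π/4+φ₁/2)] = +0.5980
Δλ = -0.0419 rad (taken the short way round)
course = atan2(Δλ, Δψ) = 355.99°

356.0°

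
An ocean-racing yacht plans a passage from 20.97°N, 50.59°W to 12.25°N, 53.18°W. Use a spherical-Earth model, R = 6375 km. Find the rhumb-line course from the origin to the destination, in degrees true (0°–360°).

Δψ = ln[tan(π/4+φ₂/2)/tan(π/4+φ₁/2)] = -0.1590
Δλ = -0.0452 rad (taken the short way round)
course = atan2(Δλ, Δψ) = 195.87°

195.9°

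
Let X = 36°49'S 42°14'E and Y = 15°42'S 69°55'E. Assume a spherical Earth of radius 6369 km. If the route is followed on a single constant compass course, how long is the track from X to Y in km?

Δψ = ln[tan(π/4+φ₂/2)/tan(π/4+φ₁/2)] = +0.4145;  Δφ = +0.3686 rad,  Δλ = +0.4832 rad
q = Δφ/Δψ = 0.8892
d = R·√(Δφ² + q²Δλ²) = 6369·0.56606 = 3605 km

3605 km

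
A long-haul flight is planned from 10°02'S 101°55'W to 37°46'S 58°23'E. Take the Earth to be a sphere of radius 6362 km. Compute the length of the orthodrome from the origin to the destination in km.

14298 km

Haversine: a = sin²(Δφ/2)+cos φ₁ cos φ₂ sin²(Δλ/2) = 0.81308;  σ = 2·atan2(√a,√(1−a))
σ = 128.767° → d = Rσ = 6362·2.24741 = 14298 km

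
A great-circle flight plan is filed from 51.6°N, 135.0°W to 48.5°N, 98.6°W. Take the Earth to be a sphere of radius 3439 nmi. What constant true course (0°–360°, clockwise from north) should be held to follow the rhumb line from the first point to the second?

Δψ = ln[tan(π/4+φ₂/2)/tan(π/4+φ₁/2)] = -0.0843
Δλ = +0.6353 rad (taken the short way round)
course = atan2(Δλ, Δψ) = 97.56°

97.6°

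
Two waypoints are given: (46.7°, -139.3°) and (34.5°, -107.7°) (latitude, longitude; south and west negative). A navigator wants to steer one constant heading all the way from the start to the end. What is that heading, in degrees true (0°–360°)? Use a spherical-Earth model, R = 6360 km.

Meridional parts: M(φ₁)=+0.9240, M(φ₂)=+0.6422 → ΔM = -0.2818;  Δλ = +0.5515 rad
tan C = Δλ / ΔM = -1.9574 → C = 117.06°

117.1°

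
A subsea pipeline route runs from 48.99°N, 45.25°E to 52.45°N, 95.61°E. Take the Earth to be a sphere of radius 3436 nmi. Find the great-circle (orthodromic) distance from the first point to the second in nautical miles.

1884 nmi

Haversine: a = sin²(Δφ/2)+cos φ₁ cos φ₂ sin²(Δλ/2) = 0.07330;  σ = 2·atan2(√a,√(1−a))
σ = 31.417° → d = Rσ = 3436·0.54834 = 1884 nmi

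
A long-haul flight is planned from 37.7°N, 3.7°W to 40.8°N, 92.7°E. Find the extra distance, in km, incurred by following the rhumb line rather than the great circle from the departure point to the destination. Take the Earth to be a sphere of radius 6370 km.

460 km

Great circle: cos σ = sin φ₁ sin φ₂ + cos φ₁ cos φ₂ cos Δλ,  σ = 1.2315 rad → d_gc = 7844.7 km
Rhumb line: Δψ = +0.0699, q = Δφ/Δψ = 0.7742, d_rh = R√(Δφ²+q²Δλ²) = 8304.4 km
Excess = 8304.4 − 7844.7 = 459.7 ≈ 460 km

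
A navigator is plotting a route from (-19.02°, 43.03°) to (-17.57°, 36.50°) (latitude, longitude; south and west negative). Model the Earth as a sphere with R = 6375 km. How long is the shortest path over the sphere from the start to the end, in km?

cos σ = sin φ₁ sin φ₂ + cos φ₁ cos φ₂ cos Δλ
      = sin(-19.02°)sin(-17.57°) + cos(-19.02°)cos(-17.57°)cos(-6.53°) = 0.9938
σ = 6.367° → d = Rσ = 6375·0.11112 = 708 km

708 km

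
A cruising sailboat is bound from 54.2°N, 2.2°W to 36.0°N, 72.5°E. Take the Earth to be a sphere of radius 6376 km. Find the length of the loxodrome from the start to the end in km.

Rhumb course C = atan2(Δλ, Δψ) with Δψ = ln[tan(π/4+φ₂/2)/tan(π/4+φ₁/2)] = -0.4559, Δλ = +1.3038 → C = 109.27°
d = R·|Δφ| / |cos C| = 6376·0.31765 / 0.33005 = 6136 km

6136 km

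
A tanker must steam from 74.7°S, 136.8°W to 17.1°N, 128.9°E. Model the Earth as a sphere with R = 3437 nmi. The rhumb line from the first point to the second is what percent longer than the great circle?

4.7%

Great circle: σ = 1.8781 rad → d_gc = Rσ = 6455.2 nmi
Rhumb: Δφ = +1.6022, Δλ = -1.6458, Δψ = +2.3105, q = Δφ/Δψ = 0.6934 → d_rh = R√(Δφ²+q²Δλ²) = 6761.0 nmi
Excess = (6761.0 − 6455.2) / 6455.2 = 305.8 / 6455.2 = 4.74% ≈ 4.7%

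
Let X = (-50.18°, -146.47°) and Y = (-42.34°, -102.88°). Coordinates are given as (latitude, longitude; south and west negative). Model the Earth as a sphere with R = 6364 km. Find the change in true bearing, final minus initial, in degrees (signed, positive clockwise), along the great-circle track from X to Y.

Initial bearing θ₁ = atan2(sin Δλ cos φ₂, cos φ₁ sin φ₂ − sin φ₁ cos φ₂ cos Δλ) = 92.26°
Final bearing θ₂ = (initial bearing from the destination back to the start) + 180° = 59.96°
Δθ = θ₂ − θ₁ = -32.3°

-32.3°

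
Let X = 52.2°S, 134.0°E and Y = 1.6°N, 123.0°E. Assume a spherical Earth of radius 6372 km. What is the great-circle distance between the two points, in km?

6072 km

cos σ = sin φ₁ sin φ₂ + cos φ₁ cos φ₂ cos Δλ
      = sin(-52.20°)sin(1.60°) + cos(-52.20°)cos(1.60°)cos(-11.00°) = 0.5793
σ = 54.595° → d = Rσ = 6372·0.95287 = 6072 km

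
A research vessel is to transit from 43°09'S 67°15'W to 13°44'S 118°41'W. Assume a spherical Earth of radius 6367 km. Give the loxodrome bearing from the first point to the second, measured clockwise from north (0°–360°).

303.5°

Meridional parts: M(φ₁)=-0.8364, M(φ₂)=-0.2420 → ΔM = +0.5944;  Δλ = -0.8977 rad
tan C = Δλ / ΔM = -1.5102 → C = 303.51°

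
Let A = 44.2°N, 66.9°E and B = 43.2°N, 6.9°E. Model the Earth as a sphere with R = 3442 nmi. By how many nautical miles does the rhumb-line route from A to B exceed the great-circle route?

Great circle: cos σ = sin φ₁ sin φ₂ + cos φ₁ cos φ₂ cos Δλ,  σ = 0.7399 rad → d_gc = 2546.7 nmi
Rhumb line: Δψ = -0.0241, q = Δφ/Δψ = 0.7229, d_rh = R√(Δφ²+q²Δλ²) = 2606.5 nmi
Excess = 2606.5 − 2546.7 = 59.8 ≈ 60 nmi

60 nmi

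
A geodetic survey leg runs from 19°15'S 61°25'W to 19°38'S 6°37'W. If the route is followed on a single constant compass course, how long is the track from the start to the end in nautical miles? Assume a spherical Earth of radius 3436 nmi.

3099 nmi

Δψ = ln[tan(π/4+φ₂/2)/tan(π/4+φ₁/2)] = -0.0071;  Δφ = -0.0067 rad,  Δλ = +0.9564 rad
q = Δφ/Δψ = 0.9430
d = R·√(Δφ² + q²Δλ²) = 3436·0.90193 = 3099 nmi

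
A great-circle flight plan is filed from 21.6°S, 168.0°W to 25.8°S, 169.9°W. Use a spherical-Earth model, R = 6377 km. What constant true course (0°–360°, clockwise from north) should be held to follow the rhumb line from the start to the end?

202.5°

Meridional parts: M(φ₁)=-0.3863, M(φ₂)=-0.4663 → ΔM = -0.0801;  Δλ = -0.0332 rad
tan C = Δλ / ΔM = +0.4141 → C = 202.49°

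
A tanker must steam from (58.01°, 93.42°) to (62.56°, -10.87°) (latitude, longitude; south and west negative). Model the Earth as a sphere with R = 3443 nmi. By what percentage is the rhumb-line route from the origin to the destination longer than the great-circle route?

12.2%

Great circle: σ = 0.8059 rad → d_gc = Rσ = 2774.7 nmi
Rhumb: Δφ = +0.0794, Δλ = -1.8202, Δψ = +0.1605, q = Δφ/Δψ = 0.4948 → d_rh = R√(Δφ²+q²Δλ²) = 3112.6 nmi
Excess = (3112.6 − 2774.7) / 2774.7 = 337.9 / 2774.7 = 12.18% ≈ 12.2%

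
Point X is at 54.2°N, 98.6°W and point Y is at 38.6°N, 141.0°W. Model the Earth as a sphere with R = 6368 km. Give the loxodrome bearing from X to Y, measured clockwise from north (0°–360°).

241.7°

Δψ = ln[tan(π/4+φ₂/2)/tan(π/4+φ₁/2)] = -0.3988
Δλ = -0.7400 rad (taken the short way round)
course = atan2(Δλ, Δψ) = 241.68°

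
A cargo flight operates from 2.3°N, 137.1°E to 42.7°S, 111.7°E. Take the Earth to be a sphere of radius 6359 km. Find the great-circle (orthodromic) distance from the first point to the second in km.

5604 km

cos σ = sin φ₁ sin φ₂ + cos φ₁ cos φ₂ cos Δλ
      = sin(2.30°)sin(-42.70°) + cos(2.30°)cos(-42.70°)cos(-25.40°) = 0.6361
σ = 50.497° → d = Rσ = 6359·0.88133 = 5604 km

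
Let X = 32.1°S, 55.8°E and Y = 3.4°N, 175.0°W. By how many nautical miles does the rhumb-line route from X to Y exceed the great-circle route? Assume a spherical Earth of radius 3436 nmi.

206 nmi

Great circle: cos σ = sin φ₁ sin φ₂ + cos φ₁ cos φ₂ cos Δλ,  σ = 2.1724 rad → d_gc = 7464.4 nmi
Rhumb line: Δψ = +0.6515, q = Δφ/Δψ = 0.9511, d_rh = R√(Δφ²+q²Δλ²) = 7670.3 nmi
Excess = 7670.3 − 7464.4 = 205.9 ≈ 206 nmi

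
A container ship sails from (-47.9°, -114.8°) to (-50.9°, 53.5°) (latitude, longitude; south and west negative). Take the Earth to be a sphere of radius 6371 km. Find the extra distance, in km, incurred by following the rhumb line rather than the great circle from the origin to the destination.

3206 km

Great circle: cos σ = sin φ₁ sin φ₂ + cos φ₁ cos φ₂ cos Δλ,  σ = 1.4083 rad → d_gc = 8972.4 km
Rhumb line: Δψ = -0.0805, q = Δφ/Δψ = 0.6505, d_rh = R√(Δφ²+q²Δλ²) = 12178.0 km
Excess = 12178.0 − 8972.4 = 3205.6 ≈ 3206 km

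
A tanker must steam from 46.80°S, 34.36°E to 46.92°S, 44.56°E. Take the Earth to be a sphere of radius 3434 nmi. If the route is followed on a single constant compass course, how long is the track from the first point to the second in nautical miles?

418 nmi

Δψ = ln[tan(π/4+φ₂/2)/tan(π/4+φ₁/2)] = -0.0031;  Δφ = -0.0021 rad,  Δλ = +0.1780 rad
q = Δφ/Δψ = 0.6838
d = R·√(Δφ² + q²Δλ²) = 3434·0.12175 = 418 nmi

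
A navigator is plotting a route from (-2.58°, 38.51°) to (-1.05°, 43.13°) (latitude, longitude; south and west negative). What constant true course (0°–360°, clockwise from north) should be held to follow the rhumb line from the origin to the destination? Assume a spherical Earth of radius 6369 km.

Meridional parts: M(φ₁)=-0.0450, M(φ₂)=-0.0183 → ΔM = +0.0267;  Δλ = +0.0806 rad
tan C = Δλ / ΔM = +3.0180 → C = 71.67°

71.7°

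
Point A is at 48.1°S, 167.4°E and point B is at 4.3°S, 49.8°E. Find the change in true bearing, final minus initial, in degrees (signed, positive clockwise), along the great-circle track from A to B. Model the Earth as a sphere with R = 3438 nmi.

+76.3°

At departure: θ₁ = atan2(sin Δλ cos φ₂, cos φ₁ sin φ₂ − sin φ₁ cos φ₂ cos Δλ) = 245.97°
At arrival: θ₂ = atan2(sin Δλ cos φ₁, −cos φ₂ sin φ₁ + sin φ₂ cos φ₁ cos Δλ) = 322.29°
Δθ = θ₂ − θ₁ = +76.3°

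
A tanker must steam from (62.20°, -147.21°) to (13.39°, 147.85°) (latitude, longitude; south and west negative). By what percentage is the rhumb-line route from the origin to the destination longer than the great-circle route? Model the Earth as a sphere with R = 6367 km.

Great circle: σ = 1.1625 rad → d_gc = Rσ = 7401.8 km
Rhumb: Δφ = -0.8519, Δλ = -1.1334, Δψ = -1.1606, q = Δφ/Δψ = 0.7340 → d_rh = R√(Δφ²+q²Δλ²) = 7581.5 km
Excess = (7581.5 − 7401.8) / 7401.8 = 179.7 / 7401.8 = 2.43% ≈ 2.4%

2.4%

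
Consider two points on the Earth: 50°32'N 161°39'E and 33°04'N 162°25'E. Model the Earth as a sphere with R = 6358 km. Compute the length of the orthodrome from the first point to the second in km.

Haversine: a = sin²(Δφ/2)+cos φ₁ cos φ₂ sin²(Δλ/2) = 0.02308;  σ = 2·atan2(√a,√(1−a))
σ = 17.476° → d = Rσ = 6358·0.30501 = 1939 km

1939 km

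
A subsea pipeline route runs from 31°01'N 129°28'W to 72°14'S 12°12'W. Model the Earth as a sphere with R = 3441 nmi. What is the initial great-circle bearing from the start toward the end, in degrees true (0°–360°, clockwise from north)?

N = sin Δλ·cos φ₂ = +0.2712;  D = cos φ₁ sin φ₂ − sin φ₁ cos φ₂ cos Δλ = -0.7441
initial course = atan2(N, D) = 159.97°

160.0°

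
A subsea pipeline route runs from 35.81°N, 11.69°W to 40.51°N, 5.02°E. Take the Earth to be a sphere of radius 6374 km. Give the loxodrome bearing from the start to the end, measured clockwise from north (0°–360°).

Δψ = ln[tan(π/4+φ₂/2)/tan(π/4+φ₁/2)] = +0.1044
Δλ = +0.2916 rad (taken the short way round)
course = atan2(Δλ, Δψ) = 70.31°

70.3°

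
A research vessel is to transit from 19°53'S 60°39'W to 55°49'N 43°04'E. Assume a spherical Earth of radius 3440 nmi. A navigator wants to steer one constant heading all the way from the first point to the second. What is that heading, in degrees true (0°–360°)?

Meridional parts: M(φ₁)=-0.3542, M(φ₂)=+1.1793 → ΔM = +1.5336;  Δλ = +1.8102 rad
tan C = Δλ / ΔM = +1.1804 → C = 49.73°

49.7°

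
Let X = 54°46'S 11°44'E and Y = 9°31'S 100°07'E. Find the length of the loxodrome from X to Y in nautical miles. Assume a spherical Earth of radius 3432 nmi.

Δψ = ln[tan(π/4+φ₂/2)/tan(π/4+φ₁/2)] = +0.9803;  Δφ = +0.7898 rad,  Δλ = +1.5426 rad
q = Δφ/Δψ = 0.8056
d = R·√(Δφ² + q²Δλ²) = 3432·1.47248 = 5054 nmi

5054 nmi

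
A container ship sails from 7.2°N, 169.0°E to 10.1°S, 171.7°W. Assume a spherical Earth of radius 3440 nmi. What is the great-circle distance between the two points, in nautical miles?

1553 nmi

cos σ = sin φ₁ sin φ₂ + cos φ₁ cos φ₂ cos Δλ
      = sin(7.20°)sin(-10.10°) + cos(7.20°)cos(-10.10°)cos(19.30°) = 0.8999
σ = 25.859° → d = Rσ = 3440·0.45133 = 1553 nmi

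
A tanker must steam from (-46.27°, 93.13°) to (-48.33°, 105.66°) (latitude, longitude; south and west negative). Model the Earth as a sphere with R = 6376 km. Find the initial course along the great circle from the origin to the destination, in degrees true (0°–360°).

108.2°

θ = atan2( sin Δλ·cos φ₂ ,  cos φ₁ sin φ₂ − sin φ₁ cos φ₂ cos Δλ )
  = atan2(+0.1442, -0.0474) = 108.19°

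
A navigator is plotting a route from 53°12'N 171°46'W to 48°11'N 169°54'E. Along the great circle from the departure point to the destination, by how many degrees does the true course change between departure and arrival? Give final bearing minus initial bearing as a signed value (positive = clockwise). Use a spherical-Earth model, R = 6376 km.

-14.2°

At departure: θ₁ = atan2(sin Δλ cos φ₂, cos φ₁ sin φ₂ − sin φ₁ cos φ₂ cos Δλ) = 253.95°
At arrival: θ₂ = atan2(sin Δλ cos φ₁, −cos φ₂ sin φ₁ + sin φ₂ cos φ₁ cos Δλ) = 239.70°
Δθ = θ₂ − θ₁ = -14.2°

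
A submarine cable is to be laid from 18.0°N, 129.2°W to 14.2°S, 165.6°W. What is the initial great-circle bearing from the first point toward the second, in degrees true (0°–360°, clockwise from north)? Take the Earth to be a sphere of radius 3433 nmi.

230.5°

N = sin Δλ·cos φ₂ = -0.5753;  D = cos φ₁ sin φ₂ − sin φ₁ cos φ₂ cos Δλ = -0.4744
initial course = atan2(N, D) = 230.49°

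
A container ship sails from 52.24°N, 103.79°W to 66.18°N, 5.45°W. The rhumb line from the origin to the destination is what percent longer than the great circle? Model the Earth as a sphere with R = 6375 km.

Great circle: σ = 0.8129 rad → d_gc = Rσ = 5182.5 km
Rhumb: Δφ = +0.2433, Δλ = +1.7164, Δψ = +0.4833, q = Δφ/Δψ = 0.5034 → d_rh = R√(Δφ²+q²Δλ²) = 5722.3 km
Excess = (5722.3 − 5182.5) / 5182.5 = 539.8 / 5182.5 = 10.42% ≈ 10.4%

10.4%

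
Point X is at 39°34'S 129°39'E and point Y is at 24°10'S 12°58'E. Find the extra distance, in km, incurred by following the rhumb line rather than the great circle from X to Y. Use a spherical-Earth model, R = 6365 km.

734 km

Great circle: cos σ = sin φ₁ sin φ₂ + cos φ₁ cos φ₂ cos Δλ,  σ = 1.6259 rad → d_gc = 10348.8 km
Rhumb line: Δψ = +0.3182, q = Δφ/Δψ = 0.8447, d_rh = R√(Δφ²+q²Δλ²) = 11082.5 km
Excess = 11082.5 − 10348.8 = 733.7 ≈ 734 km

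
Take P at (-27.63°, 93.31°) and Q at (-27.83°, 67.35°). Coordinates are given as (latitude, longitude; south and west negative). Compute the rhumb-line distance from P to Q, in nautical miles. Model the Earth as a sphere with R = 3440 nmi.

Δψ = ln[tan(π/4+φ₂/2)/tan(π/4+φ₁/2)] = -0.0039;  Δφ = -0.0035 rad,  Δλ = -0.4531 rad
q = Δφ/Δψ = 0.8851
d = R·√(Δφ² + q²Δλ²) = 3440·0.40107 = 1380 nmi

1380 nmi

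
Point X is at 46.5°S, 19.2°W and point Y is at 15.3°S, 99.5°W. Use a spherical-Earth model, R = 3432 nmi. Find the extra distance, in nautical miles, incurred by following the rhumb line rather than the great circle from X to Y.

116 nmi

Great circle: cos σ = sin φ₁ sin φ₂ + cos φ₁ cos φ₂ cos Δλ,  σ = 1.2627 rad → d_gc = 4333.5 nmi
Rhumb line: Δψ = +0.6486, q = Δφ/Δψ = 0.8395, d_rh = R√(Δφ²+q²Δλ²) = 4449.6 nmi
Excess = 4449.6 − 4333.5 = 116.1 ≈ 116 nmi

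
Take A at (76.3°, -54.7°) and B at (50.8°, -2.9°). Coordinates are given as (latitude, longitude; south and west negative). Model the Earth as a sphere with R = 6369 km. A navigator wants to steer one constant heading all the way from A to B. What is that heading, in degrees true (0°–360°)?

140.2°

Meridional parts: M(φ₁)=+2.1192, M(φ₂)=+1.0326 → ΔM = -1.0866;  Δλ = +0.9041 rad
tan C = Δλ / ΔM = -0.8320 → C = 140.24°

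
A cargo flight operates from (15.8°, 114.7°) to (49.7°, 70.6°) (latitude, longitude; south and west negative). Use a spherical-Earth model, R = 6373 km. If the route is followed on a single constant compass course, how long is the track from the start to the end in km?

Δψ = ln[tan(π/4+φ₂/2)/tan(π/4+φ₁/2)] = +0.7232;  Δφ = +0.5917 rad,  Δλ = -0.7697 rad
q = Δφ/Δψ = 0.8181
d = R·√(Δφ² + q²Δλ²) = 6373·0.86403 = 5506 km

5506 km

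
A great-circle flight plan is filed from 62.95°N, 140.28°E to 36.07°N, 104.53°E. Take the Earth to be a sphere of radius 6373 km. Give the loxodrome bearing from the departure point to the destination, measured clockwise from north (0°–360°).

219.8°

Δψ = ln[tan(π/4+φ₂/2)/tan(π/4+φ₁/2)] = -0.7491
Δλ = -0.6240 rad (taken the short way round)
course = atan2(Δλ, Δψ) = 219.79°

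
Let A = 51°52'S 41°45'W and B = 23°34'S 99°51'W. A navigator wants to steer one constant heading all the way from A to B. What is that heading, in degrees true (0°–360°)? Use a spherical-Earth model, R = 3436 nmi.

302.2°

Δψ = ln[tan(π/4+φ₂/2)/tan(π/4+φ₁/2)] = +0.6390
Δλ = -1.0140 rad (taken the short way round)
course = atan2(Δλ, Δψ) = 302.22°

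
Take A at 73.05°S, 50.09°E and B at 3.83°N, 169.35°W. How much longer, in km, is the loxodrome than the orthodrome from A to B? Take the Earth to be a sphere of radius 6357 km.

1774 km

Great circle: cos σ = sin φ₁ sin φ₂ + cos φ₁ cos φ₂ cos Δλ,  σ = 1.8635 rad → d_gc = 11846.3 km
Rhumb line: Δψ = +1.9707, q = Δφ/Δψ = 0.6809, d_rh = R√(Δφ²+q²Δλ²) = 13620.3 km
Excess = 13620.3 − 11846.3 = 1774.0 ≈ 1774 km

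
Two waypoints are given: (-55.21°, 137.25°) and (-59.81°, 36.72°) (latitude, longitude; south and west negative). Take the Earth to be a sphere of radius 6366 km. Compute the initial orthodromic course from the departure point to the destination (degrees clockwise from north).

N = sin Δλ·cos φ₂ = -0.4944;  D = cos φ₁ sin φ₂ − sin φ₁ cos φ₂ cos Δλ = -0.5687
initial course = atan2(N, D) = 221.00°

221.0°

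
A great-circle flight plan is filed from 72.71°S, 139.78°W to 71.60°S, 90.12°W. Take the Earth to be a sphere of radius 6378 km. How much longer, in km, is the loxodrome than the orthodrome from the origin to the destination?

48 km

Great circle: cos σ = sin φ₁ sin φ₂ + cos φ₁ cos φ₂ cos Δλ,  σ = 0.2587 rad → d_gc = 1649.9 km
Rhumb line: Δψ = +0.0632, q = Δφ/Δψ = 0.3063, d_rh = R√(Δφ²+q²Δλ²) = 1698.0 km
Excess = 1698.0 − 1649.9 = 48.1 ≈ 48 km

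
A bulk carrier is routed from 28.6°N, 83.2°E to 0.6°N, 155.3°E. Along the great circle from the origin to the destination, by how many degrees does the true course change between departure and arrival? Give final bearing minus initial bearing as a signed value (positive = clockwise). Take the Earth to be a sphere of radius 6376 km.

+21.4°

At departure: θ₁ = atan2(sin Δλ cos φ₂, cos φ₁ sin φ₂ − sin φ₁ cos φ₂ cos Δλ) = 98.25°
At arrival: θ₂ = atan2(sin Δλ cos φ₁, −cos φ₂ sin φ₁ + sin φ₂ cos φ₁ cos Δλ) = 119.66°
Δθ = θ₂ − θ₁ = +21.4°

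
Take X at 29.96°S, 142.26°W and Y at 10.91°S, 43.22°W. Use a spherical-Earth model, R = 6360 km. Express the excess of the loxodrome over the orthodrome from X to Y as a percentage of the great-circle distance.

Great circle: σ = 1.6100 rad → d_gc = Rσ = 10239.3 km
Rhumb: Δφ = +0.3325, Δλ = +1.7286, Δψ = +0.3569, q = Δφ/Δψ = 0.9315 → d_rh = R√(Δφ²+q²Δλ²) = 10457.0 km
Excess = (10457.0 − 10239.3) / 10239.3 = 217.7 / 10239.3 = 2.13% ≈ 2.1%

2.1%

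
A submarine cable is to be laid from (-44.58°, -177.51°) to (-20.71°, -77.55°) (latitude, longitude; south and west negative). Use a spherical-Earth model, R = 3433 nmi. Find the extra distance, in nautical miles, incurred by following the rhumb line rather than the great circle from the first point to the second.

243 nmi

Great circle: cos σ = sin φ₁ sin φ₂ + cos φ₁ cos φ₂ cos Δλ,  σ = 1.4374 rad → d_gc = 4934.6 nmi
Rhumb line: Δψ = +0.5014, q = Δφ/Δψ = 0.8308, d_rh = R√(Δφ²+q²Δλ²) = 5177.5 nmi
Excess = 5177.5 − 4934.6 = 242.9 ≈ 243 nmi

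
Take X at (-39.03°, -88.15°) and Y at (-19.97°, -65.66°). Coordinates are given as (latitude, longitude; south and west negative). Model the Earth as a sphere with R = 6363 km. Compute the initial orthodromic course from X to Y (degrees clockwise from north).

51.9°

θ = atan2( sin Δλ·cos φ₂ ,  cos φ₁ sin φ₂ − sin φ₁ cos φ₂ cos Δλ )
  = atan2(+0.3595, +0.2815) = 51.94°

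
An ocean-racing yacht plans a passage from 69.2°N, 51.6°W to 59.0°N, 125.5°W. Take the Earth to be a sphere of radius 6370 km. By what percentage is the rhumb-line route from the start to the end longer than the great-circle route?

6.0%

Great circle: σ = 0.5510 rad → d_gc = Rσ = 3509.6 km
Rhumb: Δφ = -0.1780, Δλ = -1.2898, Δψ = -0.4128, q = Δφ/Δψ = 0.4313 → d_rh = R√(Δφ²+q²Δλ²) = 3720.4 km
Excess = (3720.4 − 3509.6) / 3509.6 = 210.8 / 3509.6 = 6.01% ≈ 6.0%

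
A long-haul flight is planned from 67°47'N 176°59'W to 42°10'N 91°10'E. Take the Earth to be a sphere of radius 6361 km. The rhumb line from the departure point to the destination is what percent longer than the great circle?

Great circle: σ = 0.9117 rad → d_gc = Rσ = 5799.3 km
Rhumb: Δφ = -0.4471, Δλ = -1.6031, Δψ = -0.8148, q = Δφ/Δψ = 0.5487 → d_rh = R√(Δφ²+q²Δλ²) = 6276.6 km
Excess = (6276.6 − 5799.3) / 5799.3 = 477.3 / 5799.3 = 8.23% ≈ 8.2%

8.2%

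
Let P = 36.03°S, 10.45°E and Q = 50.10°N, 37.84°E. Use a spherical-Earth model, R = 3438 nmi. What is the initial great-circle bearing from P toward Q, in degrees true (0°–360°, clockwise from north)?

θ = atan2( sin Δλ·cos φ₂ ,  cos φ₁ sin φ₂ − sin φ₁ cos φ₂ cos Δλ )
  = atan2(+0.2951, +0.9554) = 17.16°

17.2°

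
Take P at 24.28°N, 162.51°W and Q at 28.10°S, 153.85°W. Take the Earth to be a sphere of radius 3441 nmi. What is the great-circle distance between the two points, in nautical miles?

3185 nmi

cos σ = sin φ₁ sin φ₂ + cos φ₁ cos φ₂ cos Δλ
      = sin(24.28°)sin(-28.10°) + cos(24.28°)cos(-28.10°)cos(8.66°) = 0.6013
σ = 53.040° → d = Rσ = 3441·0.92573 = 3185 nmi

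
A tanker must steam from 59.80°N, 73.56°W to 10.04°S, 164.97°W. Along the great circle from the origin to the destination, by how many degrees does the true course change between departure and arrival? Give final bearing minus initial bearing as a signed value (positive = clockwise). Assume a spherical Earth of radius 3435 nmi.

-55.5°

Initial bearing θ₁ = atan2(sin Δλ cos φ₂, cos φ₁ sin φ₂ − sin φ₁ cos φ₂ cos Δλ) = 266.12°
Final bearing θ₂ = (initial bearing from the destination back to the start) + 180° = 210.64°
Δθ = θ₂ − θ₁ = -55.5°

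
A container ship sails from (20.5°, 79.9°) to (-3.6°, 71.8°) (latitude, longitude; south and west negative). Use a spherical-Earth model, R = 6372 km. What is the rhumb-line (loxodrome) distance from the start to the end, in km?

2822 km

Rhumb course C = atan2(Δλ, Δψ) with Δψ = ln[tan(π/4+φ₂/2)/tan(π/4+φ₁/2)] = -0.4286, Δλ = -0.1414 → C = 198.26°
d = R·|Δφ| / |cos C| = 6372·0.42062 / 0.94966 = 2822 km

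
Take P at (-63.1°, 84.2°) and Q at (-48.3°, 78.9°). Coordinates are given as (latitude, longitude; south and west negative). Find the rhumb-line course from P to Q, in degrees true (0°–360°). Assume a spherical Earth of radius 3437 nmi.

Δψ = ln[tan(π/4+φ₂/2)/tan(π/4+φ₁/2)] = +0.4653
Δλ = -0.0925 rad (taken the short way round)
course = atan2(Δλ, Δψ) = 348.76°

348.8°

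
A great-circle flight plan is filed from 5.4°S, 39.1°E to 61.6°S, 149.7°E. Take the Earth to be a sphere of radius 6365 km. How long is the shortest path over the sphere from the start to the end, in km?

10532 km

cos σ = sin φ₁ sin φ₂ + cos φ₁ cos φ₂ cos Δλ
      = sin(-5.40°)sin(-61.60°) + cos(-5.40°)cos(-61.60°)cos(110.60°) = -0.0838
σ = 94.808° → d = Rσ = 6365·1.65471 = 10532 km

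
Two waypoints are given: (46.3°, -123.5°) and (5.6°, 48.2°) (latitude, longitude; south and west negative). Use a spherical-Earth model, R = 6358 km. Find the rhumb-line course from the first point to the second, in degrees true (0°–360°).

Δψ = ln[tan(π/4+φ₂/2)/tan(π/4+φ₁/2)] = -0.8159
Δλ = +2.9967 rad (taken the short way round)
course = atan2(Δλ, Δψ) = 105.23°

105.2°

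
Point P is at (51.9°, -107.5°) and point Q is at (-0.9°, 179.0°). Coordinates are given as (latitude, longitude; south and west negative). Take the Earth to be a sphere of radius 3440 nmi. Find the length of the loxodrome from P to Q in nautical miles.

Δψ = ln[tan(π/4+φ₂/2)/tan(π/4+φ₁/2)] = -1.0790;  Δφ = -0.9215 rad,  Δλ = -1.2828 rad
q = Δφ/Δψ = 0.8540
d = R·√(Δφ² + q²Δλ²) = 3440·1.43160 = 4925 nmi

4925 nmi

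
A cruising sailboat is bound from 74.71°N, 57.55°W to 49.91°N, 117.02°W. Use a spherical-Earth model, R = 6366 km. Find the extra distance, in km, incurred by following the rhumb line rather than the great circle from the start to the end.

139 km

Great circle: cos σ = sin φ₁ sin φ₂ + cos φ₁ cos φ₂ cos Δλ,  σ = 0.6020 rad → d_gc = 3832.1 km
Rhumb line: Δψ = -1.0000, q = Δφ/Δψ = 0.4329, d_rh = R√(Δφ²+q²Δλ²) = 3971.5 km
Excess = 3971.5 − 3832.1 = 139.4 ≈ 139 km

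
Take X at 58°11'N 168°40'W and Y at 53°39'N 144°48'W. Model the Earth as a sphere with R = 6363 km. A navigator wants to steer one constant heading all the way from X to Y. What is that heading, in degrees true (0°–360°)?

Meridional parts: M(φ₁)=+1.2552, M(φ₂)=+1.1138 → ΔM = -0.1414;  Δλ = +0.4166 rad
tan C = Δλ / ΔM = -2.9462 → C = 108.75°

108.7°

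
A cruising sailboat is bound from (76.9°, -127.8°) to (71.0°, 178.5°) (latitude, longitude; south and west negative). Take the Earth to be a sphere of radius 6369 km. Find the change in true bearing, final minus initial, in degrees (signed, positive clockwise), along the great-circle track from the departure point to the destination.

Initial bearing θ₁ = atan2(sin Δλ cos φ₂, cos φ₁ sin φ₂ − sin φ₁ cos φ₂ cos Δλ) = 275.78°
Final bearing θ₂ = (initial bearing from the destination back to the start) + 180° = 223.84°
Δθ = θ₂ − θ₁ = -51.9°

-51.9°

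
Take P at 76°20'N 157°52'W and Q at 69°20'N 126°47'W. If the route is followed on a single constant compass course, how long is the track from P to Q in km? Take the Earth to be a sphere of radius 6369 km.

Δψ = ln[tan(π/4+φ₂/2)/tan(π/4+φ₁/2)] = -0.4197;  Δφ = -0.1222 rad,  Δλ = +0.5425 rad
q = Δφ/Δψ = 0.2911
d = R·√(Δφ² + q²Δλ²) = 6369·0.19965 = 1272 km

1272 km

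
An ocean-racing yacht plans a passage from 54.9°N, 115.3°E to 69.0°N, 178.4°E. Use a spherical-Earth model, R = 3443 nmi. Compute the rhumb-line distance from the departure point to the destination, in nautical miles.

Rhumb course C = atan2(Δλ, Δψ) with Δψ = ln[tan(π/4+φ₂/2)/tan(π/4+φ₁/2)] = +0.5344, Δλ = +1.1013 → C = 64.12°
d = R·|Δφ| / |cos C| = 3443·0.24609 / 0.43654 = 1941 nmi

1941 nmi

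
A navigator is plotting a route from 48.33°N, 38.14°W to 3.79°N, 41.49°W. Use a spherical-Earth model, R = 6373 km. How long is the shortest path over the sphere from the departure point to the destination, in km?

Haversine: a = sin²(Δφ/2)+cos φ₁ cos φ₂ sin²(Δλ/2) = 0.14419;  σ = 2·atan2(√a,√(1−a))
σ = 44.633° → d = Rσ = 6373·0.77898 = 4964 km

4964 km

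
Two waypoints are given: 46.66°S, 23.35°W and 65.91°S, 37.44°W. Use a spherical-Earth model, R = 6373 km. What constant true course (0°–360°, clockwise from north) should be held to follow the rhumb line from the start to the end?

201.6°

Δψ = ln[tan(π/4+φ₂/2)/tan(π/4+φ₁/2)] = -0.6217
Δλ = -0.2459 rad (taken the short way round)
course = atan2(Δλ, Δψ) = 201.58°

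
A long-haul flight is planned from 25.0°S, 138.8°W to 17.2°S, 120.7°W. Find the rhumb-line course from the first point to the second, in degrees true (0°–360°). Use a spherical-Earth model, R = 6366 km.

Δψ = ln[tan(π/4+φ₂/2)/tan(π/4+φ₁/2)] = +0.1461
Δλ = +0.3159 rad (taken the short way round)
course = atan2(Δλ, Δψ) = 65.19°

65.2°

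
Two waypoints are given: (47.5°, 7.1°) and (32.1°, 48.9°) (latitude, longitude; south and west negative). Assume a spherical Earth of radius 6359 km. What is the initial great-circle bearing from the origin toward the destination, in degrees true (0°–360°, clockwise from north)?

θ = atan2( sin Δλ·cos φ₂ ,  cos φ₁ sin φ₂ − sin φ₁ cos φ₂ cos Δλ )
  = atan2(+0.5646, -0.1066) = 100.69°

100.7°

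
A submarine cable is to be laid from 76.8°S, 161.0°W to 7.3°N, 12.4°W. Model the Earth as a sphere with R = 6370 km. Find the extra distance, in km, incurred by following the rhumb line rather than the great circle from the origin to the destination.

Great circle: cos σ = sin φ₁ sin φ₂ + cos φ₁ cos φ₂ cos Δλ,  σ = 1.8934 rad → d_gc = 12061.0 km
Rhumb line: Δψ = +2.2845, q = Δφ/Δψ = 0.6425, d_rh = R√(Δφ²+q²Δλ²) = 14145.8 km
Excess = 14145.8 − 12061.0 = 2084.8 ≈ 2085 km

2085 km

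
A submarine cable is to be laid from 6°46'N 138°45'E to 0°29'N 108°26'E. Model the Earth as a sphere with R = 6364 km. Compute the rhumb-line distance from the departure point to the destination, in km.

Rhumb course C = atan2(Δλ, Δψ) with Δψ = ln[tan(π/4+φ₂/2)/tan(π/4+φ₁/2)] = -0.1099, Δλ = -0.5291 → C = 258.26°
d = R·|Δφ| / |cos C| = 6364·0.10966 / 0.20343 = 3431 km

3431 km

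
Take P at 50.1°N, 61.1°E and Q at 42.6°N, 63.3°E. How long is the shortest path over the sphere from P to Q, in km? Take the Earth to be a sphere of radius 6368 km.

850 km

cos σ = sin φ₁ sin φ₂ + cos φ₁ cos φ₂ cos Δλ
      = sin(50.10°)sin(42.60°) + cos(50.10°)cos(42.60°)cos(2.20°) = 0.9911
σ = 7.651° → d = Rσ = 6368·0.13354 = 850 km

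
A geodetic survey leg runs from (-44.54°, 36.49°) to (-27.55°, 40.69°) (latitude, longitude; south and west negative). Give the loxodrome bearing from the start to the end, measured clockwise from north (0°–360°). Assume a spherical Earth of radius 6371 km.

11.2°

Meridional parts: M(φ₁)=-0.8701, M(φ₂)=-0.5005 → ΔM = +0.3695;  Δλ = +0.0733 rad
tan C = Δλ / ΔM = +0.1984 → C = 11.22°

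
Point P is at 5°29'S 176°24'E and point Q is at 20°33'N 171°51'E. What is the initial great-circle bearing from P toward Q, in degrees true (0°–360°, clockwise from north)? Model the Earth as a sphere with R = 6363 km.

350.4°

θ = atan2( sin Δλ·cos φ₂ ,  cos φ₁ sin φ₂ − sin φ₁ cos φ₂ cos Δλ )
  = atan2(-0.0743, +0.4386) = 350.39°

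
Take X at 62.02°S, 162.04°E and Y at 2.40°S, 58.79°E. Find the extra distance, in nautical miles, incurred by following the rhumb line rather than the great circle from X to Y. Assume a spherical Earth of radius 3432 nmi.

Great circle: cos σ = sin φ₁ sin φ₂ + cos φ₁ cos φ₂ cos Δλ,  σ = 1.6413 rad → d_gc = 5632.98 nmi
Rhumb line: Δψ = +1.3478, q = Δφ/Δψ = 0.7720, d_rh = R√(Δφ²+q²Δλ²) = 5962.52 nmi
Excess = 5962.52 − 5632.98 = 329.54 ≈ 330 nmi

330 nmi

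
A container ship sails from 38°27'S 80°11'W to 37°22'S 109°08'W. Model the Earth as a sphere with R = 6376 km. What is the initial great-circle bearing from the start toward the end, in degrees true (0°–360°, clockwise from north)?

θ = atan2( sin Δλ·cos φ₂ ,  cos φ₁ sin φ₂ − sin φ₁ cos φ₂ cos Δλ )
  = atan2(-0.3847, -0.0428) = 263.64°

263.6°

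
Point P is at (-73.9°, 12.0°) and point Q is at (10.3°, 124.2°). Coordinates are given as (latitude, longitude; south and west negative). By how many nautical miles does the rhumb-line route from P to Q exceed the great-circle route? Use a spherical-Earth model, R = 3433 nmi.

Great circle: cos σ = sin φ₁ sin φ₂ + cos φ₁ cos φ₂ cos Δλ,  σ = 1.8493 rad → d_gc = 6348.5 nmi
Rhumb line: Δψ = +2.1367, q = Δφ/Δψ = 0.6878, d_rh = R√(Δφ²+q²Δλ²) = 6843.3 nmi
Excess = 6843.3 − 6348.5 = 494.8 ≈ 495 nmi

495 nmi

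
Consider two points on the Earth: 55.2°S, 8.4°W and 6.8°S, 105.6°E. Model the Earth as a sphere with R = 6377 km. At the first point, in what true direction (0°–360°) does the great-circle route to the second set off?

N = sin Δλ·cos φ₂ = +0.9071;  D = cos φ₁ sin φ₂ − sin φ₁ cos φ₂ cos Δλ = -0.3992
initial course = atan2(N, D) = 113.75°

113.8°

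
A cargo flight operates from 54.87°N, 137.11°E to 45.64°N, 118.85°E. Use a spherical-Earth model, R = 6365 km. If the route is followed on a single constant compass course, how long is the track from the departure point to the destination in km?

1649 km

Rhumb course C = atan2(Δλ, Δψ) with Δψ = ln[tan(π/4+φ₂/2)/tan(π/4+φ₁/2)] = -0.2530, Δλ = -0.3187 → C = 231.55°
d = R·|Δφ| / |cos C| = 6365·0.16109 / 0.62180 = 1649 km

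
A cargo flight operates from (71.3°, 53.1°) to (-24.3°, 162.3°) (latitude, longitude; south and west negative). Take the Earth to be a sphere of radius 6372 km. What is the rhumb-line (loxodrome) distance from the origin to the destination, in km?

Rhumb course C = atan2(Δλ, Δψ) with Δψ = ln[tan(π/4+φ₂/2)/tan(π/4+φ₁/2)] = -2.2414, Δλ = +1.9059 → C = 139.62°
d = R·|Δφ| / |cos C| = 6372·1.66853 / 0.76181 = 13956 km

13956 km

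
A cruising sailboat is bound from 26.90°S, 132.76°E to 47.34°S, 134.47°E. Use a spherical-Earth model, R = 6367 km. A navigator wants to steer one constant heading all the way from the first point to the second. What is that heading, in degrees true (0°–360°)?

176.2°

Δψ = ln[tan(π/4+φ₂/2)/tan(π/4+φ₁/2)] = -0.4526
Δλ = +0.0298 rad (taken the short way round)
course = atan2(Δλ, Δψ) = 176.23°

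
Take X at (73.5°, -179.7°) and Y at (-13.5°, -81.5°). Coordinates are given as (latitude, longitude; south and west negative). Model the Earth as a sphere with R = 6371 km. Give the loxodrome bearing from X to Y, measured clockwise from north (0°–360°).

Δψ = ln[tan(π/4+φ₂/2)/tan(π/4+φ₁/2)] = -2.1689
Δλ = +1.7139 rad (taken the short way round)
course = atan2(Δλ, Δψ) = 141.68°

141.7°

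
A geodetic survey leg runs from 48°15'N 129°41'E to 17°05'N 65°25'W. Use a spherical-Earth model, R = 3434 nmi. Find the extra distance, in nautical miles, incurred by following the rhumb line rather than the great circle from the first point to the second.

Great circle: cos σ = sin φ₁ sin φ₂ + cos φ₁ cos φ₂ cos Δλ,  σ = 1.9773 rad → d_gc = 6789.9 nmi
Rhumb line: Δψ = -0.6613, q = Δφ/Δψ = 0.8225, d_rh = R√(Δφ²+q²Δλ²) = 8341.1 nmi
Excess = 8341.1 − 6789.9 = 1551.2 ≈ 1551 nmi

1551 nmi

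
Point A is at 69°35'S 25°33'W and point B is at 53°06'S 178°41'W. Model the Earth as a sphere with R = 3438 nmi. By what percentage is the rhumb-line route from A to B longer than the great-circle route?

Great circle: σ = 0.9733 rad → d_gc = Rσ = 3346.1 nmi
Rhumb: Δφ = +0.2877, Δλ = -2.6727, Δψ = +0.6166, q = Δφ/Δψ = 0.4666 → d_rh = R√(Δφ²+q²Δλ²) = 4399.6 nmi
Excess = (4399.6 − 3346.1) / 3346.1 = 1053.5 / 3346.1 = 31.48% ≈ 31.5%

31.5%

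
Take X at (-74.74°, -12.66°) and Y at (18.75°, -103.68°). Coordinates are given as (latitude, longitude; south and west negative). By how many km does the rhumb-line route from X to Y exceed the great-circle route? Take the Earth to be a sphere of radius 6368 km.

513 km

Great circle: cos σ = sin φ₁ sin φ₂ + cos φ₁ cos φ₂ cos Δλ,  σ = 1.8908 rad → d_gc = 12040.4 km
Rhumb line: Δψ = +2.3435, q = Δφ/Δψ = 0.6963, d_rh = R√(Δφ²+q²Δλ²) = 12553.1 km
Excess = 12553.1 − 12040.4 = 512.7 ≈ 513 km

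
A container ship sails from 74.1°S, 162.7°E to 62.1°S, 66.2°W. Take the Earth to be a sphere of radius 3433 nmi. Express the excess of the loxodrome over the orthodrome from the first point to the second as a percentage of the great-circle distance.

22.8%

Great circle: σ = 0.6987 rad → d_gc = Rσ = 2398.6 nmi
Rhumb: Δφ = +0.2094, Δλ = +2.2881, Δψ = +0.5759, q = Δφ/Δψ = 0.3637 → d_rh = R√(Δφ²+q²Δλ²) = 2945.8 nmi
Excess = (2945.8 − 2398.6) / 2398.6 = 547.2 / 2398.6 = 22.81% ≈ 22.8%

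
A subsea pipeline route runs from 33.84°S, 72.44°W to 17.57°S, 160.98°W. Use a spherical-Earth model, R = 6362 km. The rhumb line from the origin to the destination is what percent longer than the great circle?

Great circle: σ = 1.3814 rad → d_gc = Rσ = 8788.4 km
Rhumb: Δφ = +0.2840, Δλ = -1.5453, Δψ = +0.3167, q = Δφ/Δψ = 0.8966 → d_rh = R√(Δφ²+q²Δλ²) = 8997.9 km
Excess = (8997.9 − 8788.4) / 8788.4 = 209.5 / 8788.4 = 2.38% ≈ 2.4%

2.4%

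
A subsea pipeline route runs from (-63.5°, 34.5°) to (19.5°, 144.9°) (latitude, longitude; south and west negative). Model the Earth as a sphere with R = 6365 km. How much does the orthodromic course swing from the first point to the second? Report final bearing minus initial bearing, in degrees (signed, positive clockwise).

At departure: θ₁ = atan2(sin Δλ cos φ₂, cos φ₁ sin φ₂ − sin φ₁ cos φ₂ cos Δλ) = 99.33°
At arrival: θ₂ = atan2(sin Δλ cos φ₁, −cos φ₂ sin φ₁ + sin φ₂ cos φ₁ cos Δλ) = 27.85°
Δθ = θ₂ − θ₁ = -71.5°

-71.5°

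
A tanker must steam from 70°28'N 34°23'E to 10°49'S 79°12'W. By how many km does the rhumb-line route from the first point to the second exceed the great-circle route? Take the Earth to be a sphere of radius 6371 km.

887 km

Great circle: cos σ = sin φ₁ sin φ₂ + cos φ₁ cos φ₂ cos Δλ,  σ = 1.8842 rad → d_gc = 12004.0 km
Rhumb line: Δψ = -1.9494, q = Δφ/Δψ = 0.7277, d_rh = R√(Δφ²+q²Δλ²) = 12890.7 km
Excess = 12890.7 − 12004.0 = 886.7 ≈ 887 km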